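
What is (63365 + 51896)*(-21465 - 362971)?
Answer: -44310477796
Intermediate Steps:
(63365 + 51896)*(-21465 - 362971) = 115261*(-384436) = -44310477796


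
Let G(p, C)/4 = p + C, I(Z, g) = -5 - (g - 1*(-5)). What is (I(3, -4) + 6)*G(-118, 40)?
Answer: 0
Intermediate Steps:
I(Z, g) = -10 - g (I(Z, g) = -5 - (g + 5) = -5 - (5 + g) = -5 + (-5 - g) = -10 - g)
G(p, C) = 4*C + 4*p (G(p, C) = 4*(p + C) = 4*(C + p) = 4*C + 4*p)
(I(3, -4) + 6)*G(-118, 40) = ((-10 - 1*(-4)) + 6)*(4*40 + 4*(-118)) = ((-10 + 4) + 6)*(160 - 472) = (-6 + 6)*(-312) = 0*(-312) = 0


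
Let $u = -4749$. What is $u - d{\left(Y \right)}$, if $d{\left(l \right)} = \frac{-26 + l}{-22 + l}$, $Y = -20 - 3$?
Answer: $- \frac{213754}{45} \approx -4750.1$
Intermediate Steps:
$Y = -23$ ($Y = -20 - 3 = -23$)
$d{\left(l \right)} = \frac{-26 + l}{-22 + l}$
$u - d{\left(Y \right)} = -4749 - \frac{-26 - 23}{-22 - 23} = -4749 - \frac{1}{-45} \left(-49\right) = -4749 - \left(- \frac{1}{45}\right) \left(-49\right) = -4749 - \frac{49}{45} = - \frac{213754}{45}$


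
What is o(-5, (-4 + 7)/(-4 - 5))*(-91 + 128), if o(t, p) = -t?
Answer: 185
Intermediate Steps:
o(-5, (-4 + 7)/(-4 - 5))*(-91 + 128) = (-1*(-5))*(-91 + 128) = 5*37 = 185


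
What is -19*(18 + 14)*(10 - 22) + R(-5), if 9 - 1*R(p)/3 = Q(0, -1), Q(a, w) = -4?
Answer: 7335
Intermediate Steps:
R(p) = 39 (R(p) = 27 - 3*(-4) = 27 + 12 = 39)
-19*(18 + 14)*(10 - 22) + R(-5) = -19*(18 + 14)*(10 - 22) + 39 = -608*(-12) + 39 = -19*(-384) + 39 = 7296 + 39 = 7335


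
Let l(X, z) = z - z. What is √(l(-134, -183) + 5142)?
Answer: √5142 ≈ 71.708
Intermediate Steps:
l(X, z) = 0
√(l(-134, -183) + 5142) = √(0 + 5142) = √5142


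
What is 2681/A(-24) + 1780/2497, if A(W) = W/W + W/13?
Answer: -7909851/2497 ≈ -3167.7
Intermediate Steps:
A(W) = 1 + W/13 (A(W) = 1 + W*(1/13) = 1 + W/13)
2681/A(-24) + 1780/2497 = 2681/(1 + (1/13)*(-24)) + 1780/2497 = 2681/(1 - 24/13) + 1780*(1/2497) = 2681/(-11/13) + 1780/2497 = 2681*(-13/11) + 1780/2497 = -34853/11 + 1780/2497 = -7909851/2497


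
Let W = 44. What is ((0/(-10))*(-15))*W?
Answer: 0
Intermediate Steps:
((0/(-10))*(-15))*W = ((0/(-10))*(-15))*44 = ((0*(-1/10))*(-15))*44 = (0*(-15))*44 = 0*44 = 0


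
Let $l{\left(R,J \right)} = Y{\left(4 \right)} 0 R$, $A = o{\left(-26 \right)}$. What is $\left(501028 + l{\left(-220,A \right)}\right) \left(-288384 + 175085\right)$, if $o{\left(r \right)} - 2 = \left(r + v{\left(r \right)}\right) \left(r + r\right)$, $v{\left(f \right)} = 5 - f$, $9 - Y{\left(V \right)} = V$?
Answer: $-56765971372$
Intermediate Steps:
$Y{\left(V \right)} = 9 - V$
$o{\left(r \right)} = 2 + 10 r$ ($o{\left(r \right)} = 2 + \left(r - \left(-5 + r\right)\right) \left(r + r\right) = 2 + 5 \cdot 2 r = 2 + 10 r$)
$A = -258$ ($A = 2 + 10 \left(-26\right) = 2 - 260 = -258$)
$l{\left(R,J \right)} = 0$ ($l{\left(R,J \right)} = \left(9 - 4\right) 0 R = 5 \cdot 0 R = 0 R = 0$)
$\left(501028 + l{\left(-220,A \right)}\right) \left(-288384 + 175085\right) = \left(501028 + 0\right) \left(-288384 + 175085\right) = 501028 \left(-113299\right) = -56765971372$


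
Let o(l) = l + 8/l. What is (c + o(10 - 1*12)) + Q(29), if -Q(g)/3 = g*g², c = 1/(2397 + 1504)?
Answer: -285447872/3901 ≈ -73173.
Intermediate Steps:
c = 1/3901 ≈ 0.00025634
Q(g) = -3*g³ (Q(g) = -3*g*g² = -3*g³)
(c + o(10 - 1*12)) + Q(29) = (1/3901 + ((10 - 1*12) + 8/(10 - 1*12))) - 3*29³ = (1/3901 + ((10 - 12) + 8/(10 - 12))) - 3*24389 = (1/3901 + (-2 + 8/(-2))) - 73167 = (1/3901 + (-2 + 8*(-½))) - 73167 = (1/3901 + (-2 - 4)) - 73167 = (1/3901 - 6) - 73167 = -23405/3901 - 73167 = -285447872/3901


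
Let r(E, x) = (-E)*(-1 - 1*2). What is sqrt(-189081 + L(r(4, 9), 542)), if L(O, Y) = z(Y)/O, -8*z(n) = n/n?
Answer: I*sqrt(108910662)/24 ≈ 434.83*I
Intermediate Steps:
z(n) = -1/8 (z(n) = -n/(8*n) = -1/8*1 = -1/8)
r(E, x) = 3*E (r(E, x) = (-E)*(-1 - 2) = -E*(-3) = 3*E)
L(O, Y) = -1/(8*O)
sqrt(-189081 + L(r(4, 9), 542)) = sqrt(-189081 - 1/(8*(3*4))) = sqrt(-189081 - 1/8/12) = sqrt(-189081 - 1/8*1/12) = sqrt(-189081 - 1/96) = sqrt(-18151777/96) = I*sqrt(108910662)/24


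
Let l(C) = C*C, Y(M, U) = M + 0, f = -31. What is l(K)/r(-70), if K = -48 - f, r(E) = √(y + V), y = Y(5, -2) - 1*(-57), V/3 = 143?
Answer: 289*√491/491 ≈ 13.042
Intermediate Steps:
Y(M, U) = M
V = 429 (V = 3*143 = 429)
y = 62 (y = 5 - 1*(-57) = 5 + 57 = 62)
r(E) = √491 (r(E) = √(62 + 429) = √491)
K = -17 (K = -48 - 1*(-31) = -48 + 31 = -17)
l(C) = C²
l(K)/r(-70) = (-17)²/(√491) = 289*(√491/491) = 289*√491/491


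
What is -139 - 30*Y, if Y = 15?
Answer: -589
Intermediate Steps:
-139 - 30*Y = -139 - 30*15 = -139 - 450 = -589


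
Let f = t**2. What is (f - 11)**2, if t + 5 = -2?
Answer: 1444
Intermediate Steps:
t = -7 (t = -5 - 2 = -7)
f = 49 (f = (-7)**2 = 49)
(f - 11)**2 = (49 - 11)**2 = 38**2 = 1444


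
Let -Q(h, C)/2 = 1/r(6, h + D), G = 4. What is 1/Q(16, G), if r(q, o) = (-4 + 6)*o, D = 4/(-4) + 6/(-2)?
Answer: -12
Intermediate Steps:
D = -4 (D = 4*(-¼) + 6*(-½) = -1 - 3 = -4)
r(q, o) = 2*o
Q(h, C) = -2/(-8 + 2*h) (Q(h, C) = -2*1/(2*(h - 4)) = -2*1/(2*(-4 + h)) = -2/(-8 + 2*h))
1/Q(16, G) = 1/(-1/(-4 + 16)) = 1/(-1/12) = -12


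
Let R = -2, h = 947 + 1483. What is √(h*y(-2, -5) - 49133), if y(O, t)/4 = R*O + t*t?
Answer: √232747 ≈ 482.44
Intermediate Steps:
h = 2430
y(O, t) = -8*O + 4*t² (y(O, t) = 4*(-2*O + t*t) = 4*(-2*O + t²) = 4*(t² - 2*O) = -8*O + 4*t²)
√(h*y(-2, -5) - 49133) = √(2430*(-8*(-2) + 4*(-5)²) - 49133) = √(2430*(16 + 4*25) - 49133) = √(2430*(16 + 100) - 49133) = √(2430*116 - 49133) = √(281880 - 49133) = √232747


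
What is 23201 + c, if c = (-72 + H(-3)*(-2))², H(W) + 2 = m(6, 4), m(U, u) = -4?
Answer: 26801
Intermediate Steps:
H(W) = -6 (H(W) = -2 - 4 = -6)
c = 3600 (c = (-72 - 6*(-2))² = (-72 + 12)² = (-60)² = 3600)
23201 + c = 23201 + 3600 = 26801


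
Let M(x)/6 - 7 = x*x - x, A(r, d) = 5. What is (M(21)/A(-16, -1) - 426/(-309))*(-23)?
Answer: -6085708/515 ≈ -11817.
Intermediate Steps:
M(x) = 42 - 6*x + 6*x² (M(x) = 42 + 6*(x*x - x) = 42 + 6*(x² - x) = 42 + (-6*x + 6*x²) = 42 - 6*x + 6*x²)
(M(21)/A(-16, -1) - 426/(-309))*(-23) = ((42 - 6*21 + 6*21²)/5 - 426/(-309))*(-23) = ((42 - 126 + 6*441)*(⅕) - 426*(-1/309))*(-23) = ((42 - 126 + 2646)*(⅕) + 142/103)*(-23) = (2562*(⅕) + 142/103)*(-23) = (2562/5 + 142/103)*(-23) = (264596/515)*(-23) = -6085708/515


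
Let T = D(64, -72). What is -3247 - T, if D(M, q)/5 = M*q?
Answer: 19793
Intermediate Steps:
D(M, q) = 5*M*q (D(M, q) = 5*(M*q) = 5*M*q)
T = -23040 (T = 5*64*(-72) = -23040)
-3247 - T = -3247 - 1*(-23040) = -3247 + 23040 = 19793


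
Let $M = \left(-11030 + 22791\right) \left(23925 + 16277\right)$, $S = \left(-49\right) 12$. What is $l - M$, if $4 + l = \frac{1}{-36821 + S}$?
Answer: $- \frac{17687563493935}{37409} \approx -4.7282 \cdot 10^{8}$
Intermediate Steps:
$S = -588$
$l = - \frac{149637}{37409}$ ($l = -4 + \frac{1}{-36821 - 588} = -4 + \frac{1}{-37409} = -4 - \frac{1}{37409} = - \frac{149637}{37409} \approx -4.0$)
$M = 472815722$ ($M = 11761 \cdot 40202 = 472815722$)
$l - M = - \frac{149637}{37409} - 472815722 = - \frac{17687563493935}{37409}$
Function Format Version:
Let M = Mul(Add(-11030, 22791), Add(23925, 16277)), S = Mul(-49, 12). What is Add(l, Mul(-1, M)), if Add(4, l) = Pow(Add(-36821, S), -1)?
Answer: Rational(-17687563493935, 37409) ≈ -4.7282e+8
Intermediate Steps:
S = -588
l = Rational(-149637, 37409) (l = Add(-4, Pow(Add(-36821, -588), -1)) = Add(-4, Pow(-37409, -1)) = Add(-4, Rational(-1, 37409)) = Rational(-149637, 37409) ≈ -4.0000)
M = 472815722 (M = Mul(11761, 40202) = 472815722)
Add(l, Mul(-1, M)) = Add(Rational(-149637, 37409), Mul(-1, 472815722)) = Add(Rational(-149637, 37409), -472815722) = Rational(-17687563493935, 37409)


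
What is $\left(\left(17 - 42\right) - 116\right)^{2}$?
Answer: $19881$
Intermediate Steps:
$\left(\left(17 - 42\right) - 116\right)^{2} = \left(-25 - 116\right)^{2} = \left(-141\right)^{2} = 19881$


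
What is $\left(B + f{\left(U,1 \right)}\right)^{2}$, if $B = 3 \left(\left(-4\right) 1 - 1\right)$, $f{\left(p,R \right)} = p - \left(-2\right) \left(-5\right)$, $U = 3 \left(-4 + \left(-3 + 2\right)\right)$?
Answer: $1600$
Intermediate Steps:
$U = -15$ ($U = 3 \left(-4 - 1\right) = 3 \left(-5\right) = -15$)
$f{\left(p,R \right)} = -10 + p$ ($f{\left(p,R \right)} = p - 10 = -10 + p$)
$B = -15$ ($B = 3 \left(-4 - 1\right) = 3 \left(-5\right) = -15$)
$\left(B + f{\left(U,1 \right)}\right)^{2} = \left(-15 - 25\right)^{2} = \left(-40\right)^{2} = 1600$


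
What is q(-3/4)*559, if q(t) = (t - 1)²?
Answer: 27391/16 ≈ 1711.9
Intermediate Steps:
q(t) = (-1 + t)²
q(-3/4)*559 = (-1 - 3/4)²*559 = (-1 - 3*¼)²*559 = (-1 - ¾)²*559 = (-7/4)²*559 = (49/16)*559 = 27391/16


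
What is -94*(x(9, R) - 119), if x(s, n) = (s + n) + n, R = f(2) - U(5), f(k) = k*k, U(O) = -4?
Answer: 8836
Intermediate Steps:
f(k) = k**2
R = 8 (R = 2**2 - 1*(-4) = 4 + 4 = 8)
x(s, n) = s + 2*n (x(s, n) = (n + s) + n = s + 2*n)
-94*(x(9, R) - 119) = -94*((9 + 2*8) - 119) = -94*((9 + 16) - 119) = -94*(25 - 119) = -94*(-94) = 8836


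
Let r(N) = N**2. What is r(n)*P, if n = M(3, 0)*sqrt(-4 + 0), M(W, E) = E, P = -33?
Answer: 0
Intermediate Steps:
n = 0 (n = 0*sqrt(-4 + 0) = 0*sqrt(-4) = 0*(2*I) = 0)
r(n)*P = 0**2*(-33) = 0*(-33) = 0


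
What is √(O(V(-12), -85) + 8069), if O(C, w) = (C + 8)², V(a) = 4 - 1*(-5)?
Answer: √8358 ≈ 91.422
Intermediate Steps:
V(a) = 9 (V(a) = 4 + 5 = 9)
O(C, w) = (8 + C)²
√(O(V(-12), -85) + 8069) = √((8 + 9)² + 8069) = √(17² + 8069) = √(289 + 8069) = √8358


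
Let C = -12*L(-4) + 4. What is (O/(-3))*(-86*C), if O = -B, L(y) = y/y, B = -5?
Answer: -3440/3 ≈ -1146.7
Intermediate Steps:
L(y) = 1
C = -8 (C = -12 + 4 = -8)
O = 5 (O = -1*(-5) = 5)
(O/(-3))*(-86*C) = (5/(-3))*(-86*(-8)) = (5*(-⅓))*688 = -5/3*688 = -3440/3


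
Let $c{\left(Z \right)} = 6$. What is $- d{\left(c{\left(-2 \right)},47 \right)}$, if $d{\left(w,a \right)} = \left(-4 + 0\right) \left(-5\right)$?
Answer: $-20$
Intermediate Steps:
$d{\left(w,a \right)} = 20$ ($d{\left(w,a \right)} = \left(-4\right) \left(-5\right) = 20$)
$- d{\left(c{\left(-2 \right)},47 \right)} = \left(-1\right) 20 = -20$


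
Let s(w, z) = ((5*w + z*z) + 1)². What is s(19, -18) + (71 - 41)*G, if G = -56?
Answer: 174720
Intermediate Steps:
s(w, z) = (1 + z² + 5*w)² (s(w, z) = ((5*w + z²) + 1)² = ((z² + 5*w) + 1)² = (1 + z² + 5*w)²)
s(19, -18) + (71 - 41)*G = (1 + (-18)² + 5*19)² + (71 - 41)*(-56) = (1 + 324 + 95)² + 30*(-56) = 420² - 1680 = 176400 - 1680 = 174720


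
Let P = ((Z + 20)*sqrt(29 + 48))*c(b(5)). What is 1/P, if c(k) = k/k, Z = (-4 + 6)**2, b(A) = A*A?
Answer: sqrt(77)/1848 ≈ 0.0047484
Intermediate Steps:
b(A) = A**2
Z = 4 (Z = 2**2 = 4)
c(k) = 1
P = 24*sqrt(77) (P = ((4 + 20)*sqrt(29 + 48))*1 = (24*sqrt(77))*1 = 24*sqrt(77) ≈ 210.60)
1/P = 1/(24*sqrt(77)) = sqrt(77)/1848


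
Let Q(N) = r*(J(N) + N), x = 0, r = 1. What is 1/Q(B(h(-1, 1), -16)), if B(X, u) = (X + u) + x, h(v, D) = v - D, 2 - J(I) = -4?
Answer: -1/12 ≈ -0.083333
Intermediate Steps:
J(I) = 6 (J(I) = 2 - 1*(-4) = 2 + 4 = 6)
B(X, u) = X + u (B(X, u) = (X + u) + 0 = X + u)
Q(N) = 6 + N (Q(N) = 1*(6 + N) = 6 + N)
1/Q(B(h(-1, 1), -16)) = 1/(6 + ((-1 - 1*1) - 16)) = 1/(6 + ((-1 - 1) - 16)) = 1/(6 + (-2 - 16)) = 1/(6 - 18) = 1/(-12) = -1/12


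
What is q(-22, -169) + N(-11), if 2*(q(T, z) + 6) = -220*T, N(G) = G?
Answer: 2403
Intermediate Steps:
q(T, z) = -6 - 110*T (q(T, z) = -6 + (-220*T)/2 = -6 - 110*T)
q(-22, -169) + N(-11) = (-6 - 110*(-22)) - 11 = (-6 + 2420) - 11 = 2414 - 11 = 2403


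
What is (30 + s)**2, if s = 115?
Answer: 21025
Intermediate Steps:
(30 + s)**2 = (30 + 115)**2 = 145**2 = 21025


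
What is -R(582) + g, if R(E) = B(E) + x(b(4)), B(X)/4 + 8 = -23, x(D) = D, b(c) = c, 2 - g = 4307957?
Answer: -4307835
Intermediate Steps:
g = -4307955 (g = 2 - 1*4307957 = 2 - 4307957 = -4307955)
B(X) = -124 (B(X) = -32 + 4*(-23) = -32 - 92 = -124)
R(E) = -120 (R(E) = -124 + 4 = -120)
-R(582) + g = -1*(-120) - 4307955 = 120 - 4307955 = -4307835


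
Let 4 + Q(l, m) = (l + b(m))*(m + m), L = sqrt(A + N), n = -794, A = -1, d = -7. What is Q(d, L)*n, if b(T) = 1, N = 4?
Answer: 3176 + 9528*sqrt(3) ≈ 19679.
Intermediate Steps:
L = sqrt(3) (L = sqrt(-1 + 4) = sqrt(3) ≈ 1.7320)
Q(l, m) = -4 + 2*m*(1 + l) (Q(l, m) = -4 + (l + 1)*(m + m) = -4 + (1 + l)*(2*m) = -4 + 2*m*(1 + l))
Q(d, L)*n = (-4 + 2*sqrt(3) + 2*(-7)*sqrt(3))*(-794) = (-4 + 2*sqrt(3) - 14*sqrt(3))*(-794) = (-4 - 12*sqrt(3))*(-794) = 3176 + 9528*sqrt(3)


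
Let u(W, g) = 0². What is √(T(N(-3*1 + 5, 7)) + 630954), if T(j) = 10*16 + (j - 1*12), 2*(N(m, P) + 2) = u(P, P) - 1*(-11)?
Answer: √2524422/2 ≈ 794.42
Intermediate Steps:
u(W, g) = 0
N(m, P) = 7/2 (N(m, P) = -2 + (0 - 1*(-11))/2 = -2 + (0 + 11)/2 = -2 + (½)*11 = -2 + 11/2 = 7/2)
T(j) = 148 + j (T(j) = 160 + (j - 12) = 160 + (-12 + j) = 148 + j)
√(T(N(-3*1 + 5, 7)) + 630954) = √((148 + 7/2) + 630954) = √(303/2 + 630954) = √(1262211/2) = √2524422/2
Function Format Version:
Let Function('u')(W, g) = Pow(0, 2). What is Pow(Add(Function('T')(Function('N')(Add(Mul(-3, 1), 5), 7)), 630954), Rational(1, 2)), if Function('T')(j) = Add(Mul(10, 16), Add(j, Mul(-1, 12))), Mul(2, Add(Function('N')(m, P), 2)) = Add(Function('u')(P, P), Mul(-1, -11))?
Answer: Mul(Rational(1, 2), Pow(2524422, Rational(1, 2))) ≈ 794.42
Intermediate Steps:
Function('u')(W, g) = 0
Function('N')(m, P) = Rational(7, 2) (Function('N')(m, P) = Add(-2, Mul(Rational(1, 2), Add(0, Mul(-1, -11)))) = Add(-2, Mul(Rational(1, 2), Add(0, 11))) = Add(-2, Mul(Rational(1, 2), 11)) = Add(-2, Rational(11, 2)) = Rational(7, 2))
Function('T')(j) = Add(148, j) (Function('T')(j) = Add(160, Add(j, -12)) = Add(160, Add(-12, j)) = Add(148, j))
Pow(Add(Function('T')(Function('N')(Add(Mul(-3, 1), 5), 7)), 630954), Rational(1, 2)) = Pow(Add(Add(148, Rational(7, 2)), 630954), Rational(1, 2)) = Pow(Add(Rational(303, 2), 630954), Rational(1, 2)) = Pow(Rational(1262211, 2), Rational(1, 2)) = Mul(Rational(1, 2), Pow(2524422, Rational(1, 2)))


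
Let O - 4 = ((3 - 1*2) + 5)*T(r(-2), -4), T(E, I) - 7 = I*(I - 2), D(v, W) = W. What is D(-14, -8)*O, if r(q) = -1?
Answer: -1520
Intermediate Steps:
T(E, I) = 7 + I*(-2 + I) (T(E, I) = 7 + I*(I - 2) = 7 + I*(-2 + I))
O = 190 (O = 4 + ((3 - 1*2) + 5)*(7 + (-4)² - 2*(-4)) = 4 + ((3 - 2) + 5)*(7 + 16 + 8) = 4 + (1 + 5)*31 = 4 + 6*31 = 4 + 186 = 190)
D(-14, -8)*O = -8*190 = -1520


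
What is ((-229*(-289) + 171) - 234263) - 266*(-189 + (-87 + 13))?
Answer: -97953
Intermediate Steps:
((-229*(-289) + 171) - 234263) - 266*(-189 + (-87 + 13)) = ((66181 + 171) - 234263) - 266*(-189 - 74) = (66352 - 234263) - 266*(-263) = -167911 + 69958 = -97953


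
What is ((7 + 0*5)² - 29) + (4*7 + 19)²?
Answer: 2229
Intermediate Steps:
((7 + 0*5)² - 29) + (4*7 + 19)² = ((7 + 0)² - 29) + (28 + 19)² = (7² - 29) + 47² = (49 - 29) + 2209 = 20 + 2209 = 2229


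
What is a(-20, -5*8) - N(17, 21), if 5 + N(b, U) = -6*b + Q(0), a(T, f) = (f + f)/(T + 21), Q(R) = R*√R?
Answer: 27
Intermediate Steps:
Q(R) = R^(3/2)
a(T, f) = 2*f/(21 + T) (a(T, f) = (2*f)/(21 + T) = 2*f/(21 + T))
N(b, U) = -5 - 6*b (N(b, U) = -5 + (-6*b + 0^(3/2)) = -5 + (-6*b + 0) = -5 - 6*b)
a(-20, -5*8) - N(17, 21) = 2*(-5*8)/(21 - 20) - (-5 - 6*17) = 2*(-40)/1 - (-5 - 102) = 2*(-40)*1 - 1*(-107) = -80 + 107 = 27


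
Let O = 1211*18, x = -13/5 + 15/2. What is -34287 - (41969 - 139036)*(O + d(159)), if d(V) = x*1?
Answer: 21163078073/10 ≈ 2.1163e+9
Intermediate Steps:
x = 49/10 (x = -13*1/5 + 15*(1/2) = -13/5 + 15/2 = 49/10 ≈ 4.9000)
O = 21798
d(V) = 49/10 (d(V) = (49/10)*1 = 49/10)
-34287 - (41969 - 139036)*(O + d(159)) = -34287 - (41969 - 139036)*(21798 + 49/10) = -34287 - (-97067)*218029/10 = -34287 - 1*(-21163420943/10) = -34287 + 21163420943/10 = 21163078073/10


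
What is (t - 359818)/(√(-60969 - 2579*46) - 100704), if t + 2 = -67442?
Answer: 43026992448/10141475219 + 427262*I*√179603/10141475219 ≈ 4.2427 + 0.017855*I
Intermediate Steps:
t = -67444 (t = -2 - 67442 = -67444)
(t - 359818)/(√(-60969 - 2579*46) - 100704) = (-67444 - 359818)/(√(-60969 - 2579*46) - 100704) = -427262/(√(-60969 - 118634) - 100704) = -427262/(√(-179603) - 100704) = -427262/(I*√179603 - 100704) = -427262/(-100704 + I*√179603)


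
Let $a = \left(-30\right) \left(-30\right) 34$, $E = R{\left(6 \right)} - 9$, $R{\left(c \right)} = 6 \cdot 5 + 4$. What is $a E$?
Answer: $765000$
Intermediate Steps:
$R{\left(c \right)} = 34$ ($R{\left(c \right)} = 30 + 4 = 34$)
$E = 25$ ($E = 34 - 9 = 25$)
$a = 30600$ ($a = 900 \cdot 34 = 30600$)
$a E = 30600 \cdot 25 = 765000$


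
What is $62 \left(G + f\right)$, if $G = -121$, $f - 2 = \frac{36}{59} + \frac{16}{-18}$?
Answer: $- \frac{3926894}{531} \approx -7395.3$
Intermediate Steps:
$f = \frac{914}{531}$ ($f = 2 + \left(\frac{36}{59} + \frac{16}{-18}\right) = 2 + \left(36 \cdot \frac{1}{59} + 16 \left(- \frac{1}{18}\right)\right) = 2 + \left(\frac{36}{59} - \frac{8}{9}\right) = 2 - \frac{148}{531} = \frac{914}{531} \approx 1.7213$)
$62 \left(G + f\right) = 62 \left(-121 + \frac{914}{531}\right) = 62 \left(- \frac{63337}{531}\right) = - \frac{3926894}{531}$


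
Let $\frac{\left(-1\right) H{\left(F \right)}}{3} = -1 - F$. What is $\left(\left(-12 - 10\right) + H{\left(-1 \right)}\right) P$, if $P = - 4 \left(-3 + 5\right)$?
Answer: $176$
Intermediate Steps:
$H{\left(F \right)} = 3 + 3 F$ ($H{\left(F \right)} = - 3 \left(-1 - F\right) = 3 + 3 F$)
$P = -8$ ($P = \left(-4\right) 2 = -8$)
$\left(\left(-12 - 10\right) + H{\left(-1 \right)}\right) P = \left(\left(-12 - 10\right) + \left(3 + 3 \left(-1\right)\right)\right) \left(-8\right) = \left(-22 + \left(3 - 3\right)\right) \left(-8\right) = \left(-22 + 0\right) \left(-8\right) = \left(-22\right) \left(-8\right) = 176$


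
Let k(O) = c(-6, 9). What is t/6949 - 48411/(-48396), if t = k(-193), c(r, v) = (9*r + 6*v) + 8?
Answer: 112265069/112101268 ≈ 1.0015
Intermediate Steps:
c(r, v) = 8 + 6*v + 9*r (c(r, v) = (6*v + 9*r) + 8 = 8 + 6*v + 9*r)
k(O) = 8 (k(O) = 8 + 6*9 + 9*(-6) = 8 + 54 - 54 = 8)
t = 8
t/6949 - 48411/(-48396) = 8/6949 - 48411/(-48396) = 8*(1/6949) - 48411*(-1/48396) = 8/6949 + 16137/16132 = 112265069/112101268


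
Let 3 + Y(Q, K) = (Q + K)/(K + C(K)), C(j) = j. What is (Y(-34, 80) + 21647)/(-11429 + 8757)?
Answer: -1731543/213760 ≈ -8.1004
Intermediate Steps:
Y(Q, K) = -3 + (K + Q)/(2*K) (Y(Q, K) = -3 + (Q + K)/(K + K) = -3 + (K + Q)/((2*K)) = -3 + (K + Q)*(1/(2*K)) = -3 + (K + Q)/(2*K))
(Y(-34, 80) + 21647)/(-11429 + 8757) = ((½)*(-34 - 5*80)/80 + 21647)/(-11429 + 8757) = ((½)*(1/80)*(-34 - 400) + 21647)/(-2672) = ((½)*(1/80)*(-434) + 21647)*(-1/2672) = (-217/80 + 21647)*(-1/2672) = (1731543/80)*(-1/2672) = -1731543/213760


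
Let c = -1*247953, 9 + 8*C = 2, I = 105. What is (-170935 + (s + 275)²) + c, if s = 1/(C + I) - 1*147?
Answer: -279291392008/693889 ≈ -4.0250e+5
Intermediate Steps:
C = -7/8 (C = -9/8 + (⅛)*2 = -9/8 + ¼ = -7/8 ≈ -0.87500)
c = -247953
s = -122443/833 (s = 1/(-7/8 + 105) - 1*147 = 1/(833/8) - 147 = 8/833 - 147 = -122443/833 ≈ -146.99)
(-170935 + (s + 275)²) + c = (-170935 + (-122443/833 + 275)²) - 247953 = (-170935 + (106632/833)²) - 247953 = (-170935 + 11370383424/693889) - 247953 = -107239532791/693889 - 247953 = -279291392008/693889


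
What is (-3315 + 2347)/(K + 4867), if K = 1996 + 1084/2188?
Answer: -132374/938583 ≈ -0.14104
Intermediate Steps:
K = 1092083/547 (K = 1996 + 1084*(1/2188) = 1996 + 271/547 = 1092083/547 ≈ 1996.5)
(-3315 + 2347)/(K + 4867) = (-3315 + 2347)/(1092083/547 + 4867) = -968/3754332/547 = -968*547/3754332 = -132374/938583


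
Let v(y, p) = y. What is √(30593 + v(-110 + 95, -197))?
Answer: √30578 ≈ 174.87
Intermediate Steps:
√(30593 + v(-110 + 95, -197)) = √(30593 + (-110 + 95)) = √(30593 - 15) = √30578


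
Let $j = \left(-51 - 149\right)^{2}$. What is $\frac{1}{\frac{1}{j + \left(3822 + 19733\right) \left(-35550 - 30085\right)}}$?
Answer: $-1545992425$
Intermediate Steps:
$j = 40000$ ($j = \left(-200\right)^{2} = 40000$)
$\frac{1}{\frac{1}{j + \left(3822 + 19733\right) \left(-35550 - 30085\right)}} = \frac{1}{\frac{1}{40000 + \left(3822 + 19733\right) \left(-35550 - 30085\right)}} = \frac{1}{\frac{1}{40000 + 23555 \left(-65635\right)}} = \frac{1}{\frac{1}{40000 - 1546032425}} = \frac{1}{\frac{1}{-1545992425}} = \frac{1}{- \frac{1}{1545992425}} = -1545992425$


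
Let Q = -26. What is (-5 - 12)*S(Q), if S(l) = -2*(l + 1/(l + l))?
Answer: -23001/26 ≈ -884.65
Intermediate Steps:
S(l) = -1/l - 2*l (S(l) = -2*(l + 1/(2*l)) = -1/l - 2*l)
(-5 - 12)*S(Q) = (-5 - 12)*(-1/(-26) - 2*(-26)) = -17*(-1*(-1/26) + 52) = -17*(1/26 + 52) = -17*1353/26 = -23001/26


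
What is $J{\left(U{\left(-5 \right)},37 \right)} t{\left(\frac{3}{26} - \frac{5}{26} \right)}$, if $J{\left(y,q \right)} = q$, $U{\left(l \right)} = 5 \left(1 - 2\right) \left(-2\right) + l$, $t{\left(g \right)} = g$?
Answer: $- \frac{37}{13} \approx -2.8462$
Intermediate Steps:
$U{\left(l \right)} = 10 + l$ ($U{\left(l \right)} = 5 \left(\left(-1\right) \left(-2\right)\right) + l = 5 \cdot 2 + l = 10 + l$)
$J{\left(U{\left(-5 \right)},37 \right)} t{\left(\frac{3}{26} - \frac{5}{26} \right)} = 37 \left(\frac{3}{26} - \frac{5}{26}\right) = 37 \left(- \frac{1}{13}\right) = - \frac{37}{13}$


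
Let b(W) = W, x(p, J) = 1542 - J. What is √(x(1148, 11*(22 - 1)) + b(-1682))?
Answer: I*√371 ≈ 19.261*I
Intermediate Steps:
√(x(1148, 11*(22 - 1)) + b(-1682)) = √((1542 - 11*(22 - 1)) - 1682) = √((1542 - 11*21) - 1682) = √((1542 - 1*231) - 1682) = √((1542 - 231) - 1682) = √(1311 - 1682) = √(-371) = I*√371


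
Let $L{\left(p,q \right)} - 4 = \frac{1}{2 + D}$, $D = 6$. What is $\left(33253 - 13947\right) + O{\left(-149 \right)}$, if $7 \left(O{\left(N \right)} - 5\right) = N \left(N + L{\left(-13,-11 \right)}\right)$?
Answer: $\frac{1254107}{56} \approx 22395.0$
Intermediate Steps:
$L{\left(p,q \right)} = \frac{33}{8}$ ($L{\left(p,q \right)} = 4 + \frac{1}{2 + 6} = 4 + \frac{1}{8} = \frac{33}{8}$)
$O{\left(N \right)} = 5 + \frac{N \left(\frac{33}{8} + N\right)}{7}$ ($O{\left(N \right)} = 5 + \frac{N \left(N + \frac{33}{8}\right)}{7} = 5 + \frac{N \left(\frac{33}{8} + N\right)}{7}$)
$\left(33253 - 13947\right) + O{\left(-149 \right)} = \left(33253 - 13947\right) + \left(5 + \frac{\left(-149\right)^{2}}{7} + \frac{33}{56} \left(-149\right)\right) = \left(33253 - 13947\right) + \left(5 + \frac{1}{7} \cdot 22201 - \frac{4917}{56}\right) = 19306 + \left(5 + \frac{22201}{7} - \frac{4917}{56}\right) = 19306 + \frac{172971}{56} = \frac{1254107}{56}$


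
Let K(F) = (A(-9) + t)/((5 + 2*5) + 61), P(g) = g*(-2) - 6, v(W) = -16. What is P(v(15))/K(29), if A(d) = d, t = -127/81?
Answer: -20007/107 ≈ -186.98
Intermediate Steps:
t = -127/81 (t = -127*1/81 = -127/81 ≈ -1.5679)
P(g) = -6 - 2*g (P(g) = -2*g - 6 = -6 - 2*g)
K(F) = -214/1539 (K(F) = (-9 - 127/81)/((5 + 2*5) + 61) = -856/(81*((5 + 10) + 61)) = -856/(81*(15 + 61)) = -856/81/76 = -856/81*1/76 = -214/1539)
P(v(15))/K(29) = (-6 - 2*(-16))/(-214/1539) = (-6 + 32)*(-1539/214) = 26*(-1539/214) = -20007/107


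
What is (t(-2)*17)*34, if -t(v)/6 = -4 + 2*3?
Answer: -6936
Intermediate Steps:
t(v) = -12 (t(v) = -6*(-4 + 2*3) = -6*(-4 + 6) = -6*2 = -12)
(t(-2)*17)*34 = -12*17*34 = -204*34 = -6936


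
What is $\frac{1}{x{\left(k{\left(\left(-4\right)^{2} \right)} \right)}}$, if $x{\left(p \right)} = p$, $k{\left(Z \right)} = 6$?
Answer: $\frac{1}{6} \approx 0.16667$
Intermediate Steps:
$\frac{1}{x{\left(k{\left(\left(-4\right)^{2} \right)} \right)}} = \frac{1}{6}$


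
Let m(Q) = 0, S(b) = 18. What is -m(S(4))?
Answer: 0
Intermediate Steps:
-m(S(4)) = -1*0 = 0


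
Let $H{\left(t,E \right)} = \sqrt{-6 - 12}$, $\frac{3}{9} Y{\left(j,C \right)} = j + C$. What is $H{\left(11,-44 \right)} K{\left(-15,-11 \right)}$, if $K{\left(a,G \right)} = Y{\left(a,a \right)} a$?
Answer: $4050 i \sqrt{2} \approx 5727.6 i$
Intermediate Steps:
$Y{\left(j,C \right)} = 3 C + 3 j$ ($Y{\left(j,C \right)} = 3 \left(j + C\right) = 3 \left(C + j\right) = 3 C + 3 j$)
$H{\left(t,E \right)} = 3 i \sqrt{2}$ ($H{\left(t,E \right)} = \sqrt{-18} = 3 i \sqrt{2}$)
$K{\left(a,G \right)} = 6 a^{2}$ ($K{\left(a,G \right)} = \left(3 a + 3 a\right) a = 6 a a = 6 a^{2}$)
$H{\left(11,-44 \right)} K{\left(-15,-11 \right)} = 3 i \sqrt{2} \cdot 6 \left(-15\right)^{2} = 3 i \sqrt{2} \cdot 6 \cdot 225 = 3 i \sqrt{2} \cdot 1350 = 4050 i \sqrt{2}$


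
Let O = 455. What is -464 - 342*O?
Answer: -156074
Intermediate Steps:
-464 - 342*O = -464 - 342*455 = -464 - 155610 = -156074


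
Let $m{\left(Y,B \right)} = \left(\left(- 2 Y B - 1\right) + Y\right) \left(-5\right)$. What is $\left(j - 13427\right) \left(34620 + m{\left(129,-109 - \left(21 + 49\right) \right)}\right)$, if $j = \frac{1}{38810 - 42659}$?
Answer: $\frac{10177445591320}{3849} \approx 2.6442 \cdot 10^{9}$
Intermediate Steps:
$j = - \frac{1}{3849}$ ($j = \frac{1}{-3849} = - \frac{1}{3849} \approx -0.00025981$)
$m{\left(Y,B \right)} = 5 - 5 Y + 10 B Y$ ($m{\left(Y,B \right)} = \left(\left(- 2 B Y - 1\right) + Y\right) \left(-5\right) = \left(\left(-1 - 2 B Y\right) + Y\right) \left(-5\right) = \left(-1 + Y - 2 B Y\right) \left(-5\right) = 5 - 5 Y + 10 B Y$)
$\left(j - 13427\right) \left(34620 + m{\left(129,-109 - \left(21 + 49\right) \right)}\right) = \left(- \frac{1}{3849} - 13427\right) \left(34620 + \left(5 - 645 + 10 \left(-109 - \left(21 + 49\right)\right) 129\right)\right) = - \frac{51680524 \left(34620 + \left(5 - 645 + 10 \left(-109 - 70\right) 129\right)\right)}{3849} = - \frac{51680524 \left(34620 + \left(5 - 645 + 10 \left(-179\right) 129\right)\right)}{3849} = - \frac{51680524 \left(34620 - 231550\right)}{3849} = \left(- \frac{51680524}{3849}\right) \left(-196930\right) = \frac{10177445591320}{3849}$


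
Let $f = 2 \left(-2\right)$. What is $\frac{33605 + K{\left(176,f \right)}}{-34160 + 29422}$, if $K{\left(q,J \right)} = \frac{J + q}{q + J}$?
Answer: $- \frac{16803}{2369} \approx -7.0929$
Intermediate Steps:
$f = -4$
$K{\left(q,J \right)} = 1$ ($K{\left(q,J \right)} = \frac{J + q}{J + q} = 1$)
$\frac{33605 + K{\left(176,f \right)}}{-34160 + 29422} = \frac{33605 + 1}{-34160 + 29422} = \frac{33606}{-4738} = 33606 \left(- \frac{1}{4738}\right) = - \frac{16803}{2369}$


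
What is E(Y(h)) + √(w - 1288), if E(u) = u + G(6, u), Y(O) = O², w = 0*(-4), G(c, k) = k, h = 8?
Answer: 128 + 2*I*√322 ≈ 128.0 + 35.889*I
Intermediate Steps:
w = 0
E(u) = 2*u (E(u) = u + u = 2*u)
E(Y(h)) + √(w - 1288) = 2*8² + √(0 - 1288) = 2*64 + √(-1288) = 128 + 2*I*√322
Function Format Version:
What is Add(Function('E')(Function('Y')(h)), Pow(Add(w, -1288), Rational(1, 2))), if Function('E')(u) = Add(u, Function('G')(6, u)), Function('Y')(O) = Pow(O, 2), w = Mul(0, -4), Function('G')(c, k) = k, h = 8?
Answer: Add(128, Mul(2, I, Pow(322, Rational(1, 2)))) ≈ Add(128.00, Mul(35.889, I))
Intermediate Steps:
w = 0
Function('E')(u) = Mul(2, u) (Function('E')(u) = Add(u, u) = Mul(2, u))
Add(Function('E')(Function('Y')(h)), Pow(Add(w, -1288), Rational(1, 2))) = Add(Mul(2, Pow(8, 2)), Pow(Add(0, -1288), Rational(1, 2))) = Add(Mul(2, 64), Pow(-1288, Rational(1, 2))) = Add(128, Mul(2, I, Pow(322, Rational(1, 2))))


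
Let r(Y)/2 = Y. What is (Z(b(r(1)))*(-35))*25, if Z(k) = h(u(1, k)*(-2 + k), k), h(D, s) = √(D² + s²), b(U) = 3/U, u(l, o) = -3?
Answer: -2625*√2/2 ≈ -1856.2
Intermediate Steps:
r(Y) = 2*Y
Z(k) = √(k² + (6 - 3*k)²) (Z(k) = √((-3*(-2 + k))² + k²) = √((6 - 3*k)² + k²) = √(k² + (6 - 3*k)²))
(Z(b(r(1)))*(-35))*25 = (√((3/((2*1)))² + 9*(2 - 3/(2*1))²)*(-35))*25 = (√((3/2)² + 9*(2 - 3/2)²)*(-35))*25 = (√((3*(½))² + 9*(2 - 3/2)²)*(-35))*25 = (√((3/2)² + 9*(2 - 1*3/2)²)*(-35))*25 = (√(9/4 + 9*(2 - 3/2)²)*(-35))*25 = (√(9/4 + 9*(½)²)*(-35))*25 = (√(9/4 + 9*(¼))*(-35))*25 = (√(9/4 + 9/4)*(-35))*25 = (√(9/2)*(-35))*25 = ((3*√2/2)*(-35))*25 = -105*√2/2*25 = -2625*√2/2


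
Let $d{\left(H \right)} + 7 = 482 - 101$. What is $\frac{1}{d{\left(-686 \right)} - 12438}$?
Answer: $- \frac{1}{12064} \approx -8.2891 \cdot 10^{-5}$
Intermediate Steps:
$d{\left(H \right)} = 374$ ($d{\left(H \right)} = -7 + \left(482 - 101\right) = -7 + 381 = 374$)
$\frac{1}{d{\left(-686 \right)} - 12438} = \frac{1}{374 - 12438} = \frac{1}{-12064} = - \frac{1}{12064}$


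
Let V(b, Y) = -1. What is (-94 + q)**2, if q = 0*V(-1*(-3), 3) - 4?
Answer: 9604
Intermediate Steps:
q = -4 (q = 0*(-1) - 4 = 0 - 4 = -4)
(-94 + q)**2 = (-94 - 4)**2 = (-98)**2 = 9604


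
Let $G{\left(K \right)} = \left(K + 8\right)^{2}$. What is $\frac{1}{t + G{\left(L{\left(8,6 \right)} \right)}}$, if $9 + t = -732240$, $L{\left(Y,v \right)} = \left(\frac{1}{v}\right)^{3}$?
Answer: $- \frac{46656}{34160819903} \approx -1.3658 \cdot 10^{-6}$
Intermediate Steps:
$L{\left(Y,v \right)} = \frac{1}{v^{3}}$
$t = -732249$ ($t = -9 - 732240 = -732249$)
$G{\left(K \right)} = \left(8 + K\right)^{2}$
$\frac{1}{t + G{\left(L{\left(8,6 \right)} \right)}} = \frac{1}{-732249 + \left(8 + \frac{1}{216}\right)^{2}} = \frac{1}{-732249 + \left(\frac{1729}{216}\right)^{2}} = \frac{1}{-732249 + \frac{2989441}{46656}} = \frac{1}{- \frac{34160819903}{46656}} = - \frac{46656}{34160819903}$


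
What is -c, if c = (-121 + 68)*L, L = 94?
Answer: 4982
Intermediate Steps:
c = -4982 (c = (-121 + 68)*94 = -53*94 = -4982)
-c = -1*(-4982) = 4982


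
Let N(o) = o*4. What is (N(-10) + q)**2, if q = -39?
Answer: 6241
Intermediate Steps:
N(o) = 4*o
(N(-10) + q)**2 = (4*(-10) - 39)**2 = (-40 - 39)**2 = (-79)**2 = 6241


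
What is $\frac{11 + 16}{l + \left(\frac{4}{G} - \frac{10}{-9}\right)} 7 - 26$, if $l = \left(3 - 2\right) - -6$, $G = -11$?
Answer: $- \frac{1231}{767} \approx -1.605$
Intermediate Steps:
$l = 7$ ($l = 1 + 6 = 7$)
$\frac{11 + 16}{l + \left(\frac{4}{G} - \frac{10}{-9}\right)} 7 - 26 = \frac{11 + 16}{7 + \left(\frac{4}{-11} - \frac{10}{-9}\right)} 7 - 26 = \frac{27}{7 + \left(4 \left(- \frac{1}{11}\right) - - \frac{10}{9}\right)} 7 - 26 = \frac{27}{7 + \left(- \frac{4}{11} + \frac{10}{9}\right)} 7 - 26 = \frac{27}{7 + \frac{74}{99}} \cdot 7 - 26 = \frac{27}{\frac{767}{99}} \cdot 7 - 26 = 27 \cdot \frac{99}{767} \cdot 7 - 26 = \frac{2673}{767} \cdot 7 - 26 = \frac{18711}{767} - 26 = - \frac{1231}{767}$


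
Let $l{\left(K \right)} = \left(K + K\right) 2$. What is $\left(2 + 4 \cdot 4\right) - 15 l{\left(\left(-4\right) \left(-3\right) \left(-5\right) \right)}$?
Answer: $3618$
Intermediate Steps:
$l{\left(K \right)} = 4 K$ ($l{\left(K \right)} = 2 K 2 = 4 K$)
$\left(2 + 4 \cdot 4\right) - 15 l{\left(\left(-4\right) \left(-3\right) \left(-5\right) \right)} = \left(2 + 4 \cdot 4\right) - 15 \cdot 4 \left(-4\right) \left(-3\right) \left(-5\right) = \left(2 + 16\right) - 15 \cdot 4 \cdot 12 \left(-5\right) = 18 - 15 \cdot 4 \left(-60\right) = 18 - -3600 = 18 + 3600 = 3618$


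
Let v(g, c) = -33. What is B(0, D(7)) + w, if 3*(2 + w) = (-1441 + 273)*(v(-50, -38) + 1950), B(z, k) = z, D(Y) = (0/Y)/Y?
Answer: -746354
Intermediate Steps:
D(Y) = 0 (D(Y) = 0/Y = 0)
w = -746354 (w = -2 + ((-1441 + 273)*(-33 + 1950))/3 = -2 + (-1168*1917)/3 = -2 + (1/3)*(-2239056) = -2 - 746352 = -746354)
B(0, D(7)) + w = 0 - 746354 = -746354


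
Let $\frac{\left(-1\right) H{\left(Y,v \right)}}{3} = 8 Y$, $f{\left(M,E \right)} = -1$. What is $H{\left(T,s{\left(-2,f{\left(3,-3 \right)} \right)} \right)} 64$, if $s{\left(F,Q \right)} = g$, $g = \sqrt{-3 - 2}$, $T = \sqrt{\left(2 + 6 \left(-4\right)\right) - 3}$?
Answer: $- 7680 i \approx - 7680.0 i$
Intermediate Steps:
$T = 5 i$ ($T = \sqrt{\left(2 - 24\right) - 3} = \sqrt{-22 - 3} = \sqrt{-25} = 5 i \approx 5.0 i$)
$g = i \sqrt{5}$ ($g = \sqrt{-5} = i \sqrt{5} \approx 2.2361 i$)
$s{\left(F,Q \right)} = i \sqrt{5}$
$H{\left(Y,v \right)} = - 24 Y$ ($H{\left(Y,v \right)} = - 3 \cdot 8 Y = - 24 Y$)
$H{\left(T,s{\left(-2,f{\left(3,-3 \right)} \right)} \right)} 64 = - 24 \cdot 5 i 64 = - 120 i 64 = - 7680 i$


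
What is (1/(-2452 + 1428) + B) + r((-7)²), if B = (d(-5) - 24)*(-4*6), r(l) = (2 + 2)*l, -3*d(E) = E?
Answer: 749567/1024 ≈ 732.00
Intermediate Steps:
d(E) = -E/3
r(l) = 4*l
B = 536 (B = (-⅓*(-5) - 24)*(-4*6) = (5/3 - 24)*(-24) = -67/3*(-24) = 536)
(1/(-2452 + 1428) + B) + r((-7)²) = (1/(-2452 + 1428) + 536) + 4*(-7)² = (1/(-1024) + 536) + 4*49 = (-1/1024 + 536) + 196 = 548863/1024 + 196 = 749567/1024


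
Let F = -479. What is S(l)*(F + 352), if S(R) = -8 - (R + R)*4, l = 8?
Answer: 9144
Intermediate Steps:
S(R) = -8 - 8*R (S(R) = -8 - 2*R*4 = -8 - 8*R)
S(l)*(F + 352) = (-8 - 8*8)*(-479 + 352) = (-8 - 64)*(-127) = -72*(-127) = 9144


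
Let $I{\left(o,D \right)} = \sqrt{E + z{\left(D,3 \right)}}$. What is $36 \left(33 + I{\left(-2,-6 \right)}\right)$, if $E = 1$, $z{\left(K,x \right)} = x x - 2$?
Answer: $1188 + 72 \sqrt{2} \approx 1289.8$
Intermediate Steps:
$z{\left(K,x \right)} = -2 + x^{2}$ ($z{\left(K,x \right)} = x^{2} - 2 = -2 + x^{2}$)
$I{\left(o,D \right)} = 2 \sqrt{2}$ ($I{\left(o,D \right)} = \sqrt{1 - \left(2 - 3^{2}\right)} = \sqrt{1 + \left(-2 + 9\right)} = \sqrt{1 + 7} = \sqrt{8} = 2 \sqrt{2}$)
$36 \left(33 + I{\left(-2,-6 \right)}\right) = 36 \left(33 + 2 \sqrt{2}\right) = 1188 + 72 \sqrt{2}$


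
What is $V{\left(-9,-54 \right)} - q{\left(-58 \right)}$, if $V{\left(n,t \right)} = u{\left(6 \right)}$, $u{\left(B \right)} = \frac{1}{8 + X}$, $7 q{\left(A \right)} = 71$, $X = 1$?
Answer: $- \frac{632}{63} \approx -10.032$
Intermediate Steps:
$q{\left(A \right)} = \frac{71}{7}$ ($q{\left(A \right)} = \frac{1}{7} \cdot 71 = \frac{71}{7}$)
$u{\left(B \right)} = \frac{1}{9}$ ($u{\left(B \right)} = \frac{1}{8 + 1} = \frac{1}{9}$)
$V{\left(n,t \right)} = \frac{1}{9}$
$V{\left(-9,-54 \right)} - q{\left(-58 \right)} = \frac{1}{9} - \frac{71}{7} = - \frac{632}{63}$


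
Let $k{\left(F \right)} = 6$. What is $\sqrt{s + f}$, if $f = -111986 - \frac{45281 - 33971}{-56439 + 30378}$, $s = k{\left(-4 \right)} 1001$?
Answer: $\frac{i \sqrt{7997638684630}}{8687} \approx 325.54 i$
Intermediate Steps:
$s = 6006$ ($s = 6 \cdot 1001 = 6006$)
$f = - \frac{972818612}{8687}$ ($f = -111986 - \frac{45281 - 33971}{-26061} = -111986 - 11310 \left(- \frac{1}{26061}\right) = -111986 - - \frac{3770}{8687} = -111986 + \frac{3770}{8687} = - \frac{972818612}{8687} \approx -1.1199 \cdot 10^{5}$)
$\sqrt{s + f} = \sqrt{6006 - \frac{972818612}{8687}} = \sqrt{- \frac{920644490}{8687}} = \frac{i \sqrt{7997638684630}}{8687}$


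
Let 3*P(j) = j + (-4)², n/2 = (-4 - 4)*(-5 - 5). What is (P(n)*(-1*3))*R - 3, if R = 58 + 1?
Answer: -10387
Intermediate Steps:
n = 160 (n = 2*((-4 - 4)*(-5 - 5)) = 2*(-8*(-10)) = 2*80 = 160)
R = 59
P(j) = 16/3 + j/3 (P(j) = (j + (-4)²)/3 = (j + 16)/3 = (16 + j)/3 = 16/3 + j/3)
(P(n)*(-1*3))*R - 3 = ((16/3 + (⅓)*160)*(-1*3))*59 - 3 = ((16/3 + 160/3)*(-3))*59 - 3 = ((176/3)*(-3))*59 - 3 = -176*59 - 3 = -10384 - 3 = -10387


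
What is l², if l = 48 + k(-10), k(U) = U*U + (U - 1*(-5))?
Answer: 20449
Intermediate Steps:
k(U) = 5 + U + U² (k(U) = U² + (U + 5) = U² + (5 + U) = 5 + U + U²)
l = 143 (l = 48 + (5 - 10 + (-10)²) = 48 + (5 - 10 + 100) = 48 + 95 = 143)
l² = 143² = 20449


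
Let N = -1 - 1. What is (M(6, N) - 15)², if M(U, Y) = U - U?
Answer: 225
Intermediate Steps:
N = -2
M(U, Y) = 0
(M(6, N) - 15)² = (0 - 15)² = (-15)² = 225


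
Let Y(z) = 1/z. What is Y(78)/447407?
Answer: 1/34897746 ≈ 2.8655e-8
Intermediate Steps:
Y(78)/447407 = 1/(78*447407) = (1/78)*(1/447407) = 1/34897746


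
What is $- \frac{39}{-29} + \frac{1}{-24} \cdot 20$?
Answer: $\frac{89}{174} \approx 0.51149$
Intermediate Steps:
$- \frac{39}{-29} + \frac{1}{-24} \cdot 20 = \left(-39\right) \left(- \frac{1}{29}\right) - \frac{5}{6} = \frac{39}{29} - \frac{5}{6} = \frac{89}{174}$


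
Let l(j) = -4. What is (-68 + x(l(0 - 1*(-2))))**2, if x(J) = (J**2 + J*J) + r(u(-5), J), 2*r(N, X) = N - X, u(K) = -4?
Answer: 1296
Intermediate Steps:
r(N, X) = N/2 - X/2 (r(N, X) = (N - X)/2 = N/2 - X/2)
x(J) = -2 + 2*J**2 - J/2 (x(J) = (J**2 + J*J) + ((1/2)*(-4) - J/2) = (J**2 + J**2) + (-2 - J/2) = 2*J**2 + (-2 - J/2) = -2 + 2*J**2 - J/2)
(-68 + x(l(0 - 1*(-2))))**2 = (-68 + (-2 + 2*(-4)**2 - 1/2*(-4)))**2 = (-68 + (-2 + 2*16 + 2))**2 = (-68 + (-2 + 32 + 2))**2 = (-68 + 32)**2 = (-36)**2 = 1296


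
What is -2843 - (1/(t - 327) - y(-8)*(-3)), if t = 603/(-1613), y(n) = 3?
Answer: -1506008395/528054 ≈ -2852.0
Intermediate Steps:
t = -603/1613 (t = 603*(-1/1613) = -603/1613 ≈ -0.37384)
-2843 - (1/(t - 327) - y(-8)*(-3)) = -2843 - (1/(-603/1613 - 327) - 3*(-3)) = -2843 - (1/(-528054/1613) - 1*(-9)) = -2843 - (-1613/528054 + 9) = -2843 - 1*4750873/528054 = -2843 - 4750873/528054 = -1506008395/528054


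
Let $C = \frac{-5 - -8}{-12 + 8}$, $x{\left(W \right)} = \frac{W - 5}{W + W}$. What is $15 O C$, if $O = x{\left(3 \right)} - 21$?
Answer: $240$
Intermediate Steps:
$x{\left(W \right)} = \frac{-5 + W}{2 W}$
$O = - \frac{64}{3}$ ($O = \frac{-5 + 3}{2 \cdot 3} - 21 = \frac{1}{2} \cdot \frac{1}{3} \left(-2\right) - 21 = - \frac{1}{3} - 21 = - \frac{64}{3} \approx -21.333$)
$C = - \frac{3}{4}$ ($C = \frac{-5 + 8}{-4} = 3 \left(- \frac{1}{4}\right) = - \frac{3}{4} \approx -0.75$)
$15 O C = 15 \left(- \frac{64}{3}\right) \left(- \frac{3}{4}\right) = \left(-320\right) \left(- \frac{3}{4}\right) = 240$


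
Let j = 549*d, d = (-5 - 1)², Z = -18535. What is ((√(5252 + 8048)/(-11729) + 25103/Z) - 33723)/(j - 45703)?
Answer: 625080908/480779365 + 10*√133/304238531 ≈ 1.3001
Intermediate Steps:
d = 36 (d = (-6)² = 36)
j = 19764 (j = 549*36 = 19764)
((√(5252 + 8048)/(-11729) + 25103/Z) - 33723)/(j - 45703) = ((√(5252 + 8048)/(-11729) + 25103/(-18535)) - 33723)/(19764 - 45703) = ((√13300*(-1/11729) + 25103*(-1/18535)) - 33723)/(-25939) = (((10*√133)*(-1/11729) - 25103/18535) - 33723)*(-1/25939) = ((-10*√133/11729 - 25103/18535) - 33723)*(-1/25939) = ((-25103/18535 - 10*√133/11729) - 33723)*(-1/25939) = (-625080908/18535 - 10*√133/11729)*(-1/25939) = 625080908/480779365 + 10*√133/304238531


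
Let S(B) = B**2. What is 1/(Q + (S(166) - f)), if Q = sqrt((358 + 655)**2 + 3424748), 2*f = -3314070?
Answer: 1684591/2837842386364 - sqrt(4450917)/2837842386364 ≈ 5.9287e-7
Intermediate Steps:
f = -1657035 (f = (1/2)*(-3314070) = -1657035)
Q = sqrt(4450917) (Q = sqrt(1013**2 + 3424748) = sqrt(1026169 + 3424748) = sqrt(4450917) ≈ 2109.7)
1/(Q + (S(166) - f)) = 1/(sqrt(4450917) + (166**2 - 1*(-1657035))) = 1/(sqrt(4450917) + (27556 + 1657035)) = 1/(sqrt(4450917) + 1684591) = 1/(1684591 + sqrt(4450917))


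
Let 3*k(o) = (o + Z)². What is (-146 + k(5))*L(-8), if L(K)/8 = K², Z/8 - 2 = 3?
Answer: 270848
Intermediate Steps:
Z = 40 (Z = 16 + 8*3 = 16 + 24 = 40)
k(o) = (40 + o)²/3 (k(o) = (o + 40)²/3 = (40 + o)²/3)
L(K) = 8*K²
(-146 + k(5))*L(-8) = (-146 + (40 + 5)²/3)*(8*(-8)²) = (-146 + (⅓)*45²)*(8*64) = (-146 + (⅓)*2025)*512 = (-146 + 675)*512 = 529*512 = 270848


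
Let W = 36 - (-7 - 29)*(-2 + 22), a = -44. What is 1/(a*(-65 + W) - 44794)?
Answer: -1/75198 ≈ -1.3298e-5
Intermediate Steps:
W = 756 (W = 36 - (-36)*20 = 36 - 1*(-720) = 36 + 720 = 756)
1/(a*(-65 + W) - 44794) = 1/(-44*(-65 + 756) - 44794) = 1/(-44*691 - 44794) = 1/(-30404 - 44794) = 1/(-75198) = -1/75198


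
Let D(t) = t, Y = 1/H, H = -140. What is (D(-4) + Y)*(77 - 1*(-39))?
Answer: -16269/35 ≈ -464.83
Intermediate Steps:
Y = -1/140 (Y = 1/(-140) = -1/140 ≈ -0.0071429)
(D(-4) + Y)*(77 - 1*(-39)) = (-4 - 1/140)*(77 - 1*(-39)) = -561*(77 + 39)/140 = -561/140*116 = -16269/35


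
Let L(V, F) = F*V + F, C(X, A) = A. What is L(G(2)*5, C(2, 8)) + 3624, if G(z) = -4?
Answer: 3472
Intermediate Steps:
L(V, F) = F + F*V
L(G(2)*5, C(2, 8)) + 3624 = 8*(1 - 4*5) + 3624 = 8*(1 - 20) + 3624 = 8*(-19) + 3624 = -152 + 3624 = 3472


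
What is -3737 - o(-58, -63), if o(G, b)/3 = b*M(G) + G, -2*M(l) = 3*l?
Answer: 12880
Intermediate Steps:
M(l) = -3*l/2
o(G, b) = 3*G - 9*G*b/2 (o(G, b) = 3*(b*(-3*G/2) + G) = 3*(-3*G*b/2 + G) = 3*(G - 3*G*b/2) = 3*G - 9*G*b/2)
-3737 - o(-58, -63) = -3737 - 3*(-58)*(2 - 3*(-63))/2 = -3737 - 3*(-58)*(2 + 189)/2 = -3737 - 3*(-58)*191/2 = -3737 - 1*(-16617) = -3737 + 16617 = 12880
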